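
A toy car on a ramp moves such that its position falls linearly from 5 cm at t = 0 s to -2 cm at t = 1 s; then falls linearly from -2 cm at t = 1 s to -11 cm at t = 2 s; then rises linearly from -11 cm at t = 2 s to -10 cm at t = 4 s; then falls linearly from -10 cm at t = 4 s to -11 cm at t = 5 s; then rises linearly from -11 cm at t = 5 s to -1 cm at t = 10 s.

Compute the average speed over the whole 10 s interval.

2.8 cm/s

Average speed = (total path length)/(elapsed time); on a piecewise-linear x-t graph the path length is Σ|Δx|.
0–1 s: |Δx| = |-2 − 5| = 7 cm
1–2 s: |Δx| = |-11 − -2| = 9 cm
2–4 s: |Δx| = |-10 − -11| = 1 cm
4–5 s: |Δx| = |-11 − -10| = 1 cm
5–10 s: |Δx| = |-1 − -11| = 10 cm
Total path = 28 cm; average speed = 28/10 = 2.8 cm/s.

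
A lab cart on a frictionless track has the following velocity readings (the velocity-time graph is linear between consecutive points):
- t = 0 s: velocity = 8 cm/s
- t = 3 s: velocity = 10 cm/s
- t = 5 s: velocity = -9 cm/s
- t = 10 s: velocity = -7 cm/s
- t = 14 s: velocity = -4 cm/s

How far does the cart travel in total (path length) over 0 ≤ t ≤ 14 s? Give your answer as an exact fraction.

1872/19 cm

Total distance travelled is ∫|v| dt — sum the magnitudes of each area piece.
0–3 s: |½(8 + 10)(3)| = 27 cm
3–5 s: v = 0 at t = 77/19 s; triangle areas 100/19 + 81/19 = 181/19 cm
5–10 s: |½(-9 + -7)(5)| = 40 cm
10–14 s: |½(-7 + -4)(4)| = 22 cm
Total distance = 1872/19 cm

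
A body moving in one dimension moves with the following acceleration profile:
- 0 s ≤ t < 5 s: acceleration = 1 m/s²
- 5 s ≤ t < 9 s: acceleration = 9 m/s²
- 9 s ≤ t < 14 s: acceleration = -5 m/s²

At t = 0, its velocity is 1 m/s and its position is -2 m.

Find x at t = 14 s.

259 m

On each constant-a segment, Δv = aΔt and Δx = v₀Δt + ½aΔt²; chain segment to segment.
0–5 s: v starts 1 m/s; Δx = 1·5 + ½·1·5² = 17.5 m; v ends 6 m/s.
5–9 s: v starts 6 m/s; Δx = 6·4 + ½·9·4² = 96 m; v ends 42 m/s.
9–14 s: v starts 42 m/s; Δx = 42·5 + ½·-5·5² = 147.5 m; v ends 17 m/s.
x(14) = -2 + Σ Δx = 259 m.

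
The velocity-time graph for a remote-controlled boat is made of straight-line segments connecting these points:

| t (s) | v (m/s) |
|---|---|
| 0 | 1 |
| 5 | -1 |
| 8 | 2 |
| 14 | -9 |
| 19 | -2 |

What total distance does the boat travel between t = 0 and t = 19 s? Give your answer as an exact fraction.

1225/22 m

Total distance travelled is ∫|v| dt — sum the magnitudes of each area piece.
0–5 s: v = 0 at t = 2.5 s; triangle areas 1.25 + 1.25 = 2.5 m
5–8 s: v = 0 at t = 6 s; triangle areas 0.5 + 2 = 2.5 m
8–14 s: v = 0 at t = 100/11 s; triangle areas 12/11 + 243/11 = 255/11 m
14–19 s: |½(-9 + -2)(5)| = 27.5 m
Total distance = 1225/22 m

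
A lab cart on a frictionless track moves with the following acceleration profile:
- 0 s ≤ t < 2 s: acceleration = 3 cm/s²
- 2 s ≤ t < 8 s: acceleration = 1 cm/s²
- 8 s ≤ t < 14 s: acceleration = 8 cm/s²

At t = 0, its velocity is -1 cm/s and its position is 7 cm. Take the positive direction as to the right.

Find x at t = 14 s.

On each constant-a segment, Δv = aΔt and Δx = v₀Δt + ½aΔt²; chain segment to segment.
0–2 s: v starts -1 cm/s; Δx = -1·2 + ½·3·2² = 4 cm; v ends 5 cm/s.
2–8 s: v starts 5 cm/s; Δx = 5·6 + ½·1·6² = 48 cm; v ends 11 cm/s.
8–14 s: v starts 11 cm/s; Δx = 11·6 + ½·8·6² = 210 cm; v ends 59 cm/s.
x(14) = 7 + Σ Δx = 269 cm.

269 cm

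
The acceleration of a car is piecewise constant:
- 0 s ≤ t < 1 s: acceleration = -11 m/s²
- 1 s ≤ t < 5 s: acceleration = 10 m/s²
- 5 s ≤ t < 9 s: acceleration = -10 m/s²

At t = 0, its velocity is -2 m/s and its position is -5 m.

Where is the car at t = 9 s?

43.5 m

On each constant-a segment, Δv = aΔt and Δx = v₀Δt + ½aΔt²; chain segment to segment.
0–1 s: v starts -2 m/s; Δx = -2·1 + ½·-11·1² = -7.5 m; v ends -13 m/s.
1–5 s: v starts -13 m/s; Δx = -13·4 + ½·10·4² = 28 m; v ends 27 m/s.
5–9 s: v starts 27 m/s; Δx = 27·4 + ½·-10·4² = 28 m; v ends -13 m/s.
x(9) = -5 + Σ Δx = 43.5 m.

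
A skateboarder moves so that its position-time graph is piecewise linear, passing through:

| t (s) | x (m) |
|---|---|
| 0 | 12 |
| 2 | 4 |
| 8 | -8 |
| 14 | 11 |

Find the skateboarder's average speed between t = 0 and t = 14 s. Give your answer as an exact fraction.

39/14 m/s

Average speed = (total path length)/(elapsed time); on a piecewise-linear x-t graph the path length is Σ|Δx|.
0–2 s: |Δx| = |4 − 12| = 8 m
2–8 s: |Δx| = |-8 − 4| = 12 m
8–14 s: |Δx| = |11 − -8| = 19 m
Total path = 39 m; average speed = 39/14 = 39/14 m/s.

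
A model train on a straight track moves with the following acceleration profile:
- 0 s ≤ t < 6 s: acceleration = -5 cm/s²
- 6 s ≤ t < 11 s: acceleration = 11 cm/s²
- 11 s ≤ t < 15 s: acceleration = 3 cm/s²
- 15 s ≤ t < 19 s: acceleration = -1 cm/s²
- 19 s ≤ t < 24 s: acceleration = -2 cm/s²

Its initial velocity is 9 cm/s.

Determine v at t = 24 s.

Δv equals the area under the a-t graph; then v = v₀ + Δv.
0–6 s: -5 × 6 = -30 cm/s
6–11 s: 11 × 5 = 55 cm/s
11–15 s: 3 × 4 = 12 cm/s
15–19 s: -1 × 4 = -4 cm/s
19–24 s: -2 × 5 = -10 cm/s
Δv = 23 cm/s, so v(24) = 9 + (23) = 32 cm/s.

32 cm/s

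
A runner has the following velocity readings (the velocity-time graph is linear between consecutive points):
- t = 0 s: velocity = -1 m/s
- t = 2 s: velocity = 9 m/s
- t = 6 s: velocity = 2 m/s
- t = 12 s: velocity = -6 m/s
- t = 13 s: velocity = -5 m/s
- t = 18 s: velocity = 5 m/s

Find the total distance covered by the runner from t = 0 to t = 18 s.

Distance (not displacement) is the total path length: add the absolute areas under v-t.
0–2 s: v = 0 at t = 0.2 s; triangle areas 0.1 + 8.1 = 8.2 m
2–6 s: |½(9 + 2)(4)| = 22 m
6–12 s: v = 0 at t = 7.5 s; triangle areas 1.5 + 13.5 = 15 m
12–13 s: |½(-6 + -5)(1)| = 5.5 m
13–18 s: v = 0 at t = 15.5 s; triangle areas 6.25 + 6.25 = 12.5 m
Total distance = 63.2 m

63.2 m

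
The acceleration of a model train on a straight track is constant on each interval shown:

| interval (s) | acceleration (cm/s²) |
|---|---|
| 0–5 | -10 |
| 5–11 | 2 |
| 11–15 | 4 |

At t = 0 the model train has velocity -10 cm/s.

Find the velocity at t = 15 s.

Δv equals the area under the a-t graph; then v = v₀ + Δv.
0–5 s: -10 × 5 = -50 cm/s
5–11 s: 2 × 6 = 12 cm/s
11–15 s: 4 × 4 = 16 cm/s
Δv = -22 cm/s, so v(15) = -10 + (-22) = -32 cm/s.

-32 cm/s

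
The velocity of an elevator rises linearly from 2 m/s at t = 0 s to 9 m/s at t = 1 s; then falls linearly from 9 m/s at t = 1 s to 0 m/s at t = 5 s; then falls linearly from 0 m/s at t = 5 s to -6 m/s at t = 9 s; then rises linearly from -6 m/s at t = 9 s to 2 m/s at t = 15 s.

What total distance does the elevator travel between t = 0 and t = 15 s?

Total distance travelled is ∫|v| dt — sum the magnitudes of each area piece.
0–1 s: |½(2 + 9)(1)| = 5.5 m
1–5 s: |½(9 + 0)(4)| = 18 m
5–9 s: |½(0 + -6)(4)| = 12 m
9–15 s: v = 0 at t = 13.5 s; triangle areas 13.5 + 1.5 = 15 m
Total distance = 50.5 m

50.5 m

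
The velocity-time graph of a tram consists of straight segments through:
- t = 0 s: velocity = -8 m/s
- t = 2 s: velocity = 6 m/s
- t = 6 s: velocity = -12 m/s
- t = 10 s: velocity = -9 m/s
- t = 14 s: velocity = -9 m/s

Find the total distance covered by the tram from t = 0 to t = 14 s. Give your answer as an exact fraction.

Total distance travelled is ∫|v| dt — sum the magnitudes of each area piece.
0–2 s: v = 0 at t = 8/7 s; triangle areas 32/7 + 18/7 = 50/7 m
2–6 s: v = 0 at t = 10/3 s; triangle areas 4 + 16 = 20 m
6–10 s: |½(-12 + -9)(4)| = 42 m
10–14 s: |-9| × 4 = 36 m
Total distance = 736/7 m

736/7 m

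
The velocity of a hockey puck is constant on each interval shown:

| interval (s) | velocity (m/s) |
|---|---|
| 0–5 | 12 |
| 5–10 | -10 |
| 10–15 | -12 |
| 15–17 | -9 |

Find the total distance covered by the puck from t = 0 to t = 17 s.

188 m

Distance (not displacement) is the total path length: add the absolute areas under v-t.
0–5 s: |12| × 5 = 60 m
5–10 s: |-10| × 5 = 50 m
10–15 s: |-12| × 5 = 60 m
15–17 s: |-9| × 2 = 18 m
Total distance = 188 m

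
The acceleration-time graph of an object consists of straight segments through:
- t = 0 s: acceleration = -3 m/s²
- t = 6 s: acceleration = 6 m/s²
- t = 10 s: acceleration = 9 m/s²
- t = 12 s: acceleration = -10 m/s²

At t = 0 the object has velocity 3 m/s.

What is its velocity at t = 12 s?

Δv equals the area under the a-t graph; then v = v₀ + Δv.
0–6 s: ½(-3 + 6)(6) = 9 m/s
6–10 s: ½(6 + 9)(4) = 30 m/s
10–12 s: ½(9 + -10)(2) = -1 m/s
Δv = 38 m/s, so v(12) = 3 + (38) = 41 m/s.

41 m/s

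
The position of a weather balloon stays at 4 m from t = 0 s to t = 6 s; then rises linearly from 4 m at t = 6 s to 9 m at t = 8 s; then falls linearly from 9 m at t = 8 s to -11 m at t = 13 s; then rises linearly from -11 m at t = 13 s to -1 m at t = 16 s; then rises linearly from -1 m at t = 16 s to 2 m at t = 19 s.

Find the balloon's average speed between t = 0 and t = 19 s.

2 m/s

Average speed = (total path length)/(elapsed time); on a piecewise-linear x-t graph the path length is Σ|Δx|.
0–6 s: |Δx| = |4 − 4| = 0 m
6–8 s: |Δx| = |9 − 4| = 5 m
8–13 s: |Δx| = |-11 − 9| = 20 m
13–16 s: |Δx| = |-1 − -11| = 10 m
16–19 s: |Δx| = |2 − -1| = 3 m
Total path = 38 m; average speed = 38/19 = 2 m/s.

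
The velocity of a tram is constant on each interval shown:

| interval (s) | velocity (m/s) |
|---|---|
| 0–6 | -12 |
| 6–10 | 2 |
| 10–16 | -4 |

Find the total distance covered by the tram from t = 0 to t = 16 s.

104 m

Distance (not displacement) is the total path length: add the absolute areas under v-t.
0–6 s: |-12| × 6 = 72 m
6–10 s: |2| × 4 = 8 m
10–16 s: |-4| × 6 = 24 m
Total distance = 104 m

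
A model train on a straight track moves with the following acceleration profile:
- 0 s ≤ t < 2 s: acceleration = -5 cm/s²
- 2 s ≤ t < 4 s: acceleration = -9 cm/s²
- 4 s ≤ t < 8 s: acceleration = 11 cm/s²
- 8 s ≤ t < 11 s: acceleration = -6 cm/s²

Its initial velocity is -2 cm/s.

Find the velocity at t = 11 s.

-4 cm/s

Δv equals the area under the a-t graph; then v = v₀ + Δv.
0–2 s: -5 × 2 = -10 cm/s
2–4 s: -9 × 2 = -18 cm/s
4–8 s: 11 × 4 = 44 cm/s
8–11 s: -6 × 3 = -18 cm/s
Δv = -2 cm/s, so v(11) = -2 + (-2) = -4 cm/s.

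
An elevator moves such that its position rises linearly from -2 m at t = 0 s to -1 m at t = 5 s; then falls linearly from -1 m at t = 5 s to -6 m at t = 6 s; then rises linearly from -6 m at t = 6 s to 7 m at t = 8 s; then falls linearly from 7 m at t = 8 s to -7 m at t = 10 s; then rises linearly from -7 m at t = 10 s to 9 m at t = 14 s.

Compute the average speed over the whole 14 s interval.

Average speed = (total path length)/(elapsed time); on a piecewise-linear x-t graph the path length is Σ|Δx|.
0–5 s: |Δx| = |-1 − -2| = 1 m
5–6 s: |Δx| = |-6 − -1| = 5 m
6–8 s: |Δx| = |7 − -6| = 13 m
8–10 s: |Δx| = |-7 − 7| = 14 m
10–14 s: |Δx| = |9 − -7| = 16 m
Total path = 49 m; average speed = 49/14 = 3.5 m/s.

3.5 m/s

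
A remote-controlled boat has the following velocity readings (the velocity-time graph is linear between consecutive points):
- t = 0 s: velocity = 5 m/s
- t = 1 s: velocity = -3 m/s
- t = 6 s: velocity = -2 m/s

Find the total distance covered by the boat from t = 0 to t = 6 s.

14.625 m

Distance (not displacement) is the total path length: add the absolute areas under v-t.
0–1 s: v = 0 at t = 0.625 s; triangle areas 1.5625 + 0.5625 = 2.125 m
1–6 s: |½(-3 + -2)(5)| = 12.5 m
Total distance = 14.625 m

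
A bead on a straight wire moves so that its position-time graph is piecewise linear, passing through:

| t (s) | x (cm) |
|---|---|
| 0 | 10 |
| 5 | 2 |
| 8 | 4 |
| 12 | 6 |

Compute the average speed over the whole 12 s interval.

1 cm/s

Average speed = (total path length)/(elapsed time); on a piecewise-linear x-t graph the path length is Σ|Δx|.
0–5 s: |Δx| = |2 − 10| = 8 cm
5–8 s: |Δx| = |4 − 2| = 2 cm
8–12 s: |Δx| = |6 − 4| = 2 cm
Total path = 12 cm; average speed = 12/12 = 1 cm/s.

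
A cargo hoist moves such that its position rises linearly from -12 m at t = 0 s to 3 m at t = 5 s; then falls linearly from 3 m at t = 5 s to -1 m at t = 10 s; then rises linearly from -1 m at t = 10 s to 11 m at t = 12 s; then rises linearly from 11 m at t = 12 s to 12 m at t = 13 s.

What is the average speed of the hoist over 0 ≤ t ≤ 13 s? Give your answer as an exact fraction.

32/13 m/s

Average speed = (total path length)/(elapsed time); on a piecewise-linear x-t graph the path length is Σ|Δx|.
0–5 s: |Δx| = |3 − -12| = 15 m
5–10 s: |Δx| = |-1 − 3| = 4 m
10–12 s: |Δx| = |11 − -1| = 12 m
12–13 s: |Δx| = |12 − 11| = 1 m
Total path = 32 m; average speed = 32/13 = 32/13 m/s.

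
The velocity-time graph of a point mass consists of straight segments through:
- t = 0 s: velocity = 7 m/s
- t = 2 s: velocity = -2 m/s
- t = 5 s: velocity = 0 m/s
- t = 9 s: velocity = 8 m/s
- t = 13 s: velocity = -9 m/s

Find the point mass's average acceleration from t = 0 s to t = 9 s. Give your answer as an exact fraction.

Average acceleration = Δv/Δt = (8 − 7)/(9 − 0) = 1/9 m/s².

1/9 m/s²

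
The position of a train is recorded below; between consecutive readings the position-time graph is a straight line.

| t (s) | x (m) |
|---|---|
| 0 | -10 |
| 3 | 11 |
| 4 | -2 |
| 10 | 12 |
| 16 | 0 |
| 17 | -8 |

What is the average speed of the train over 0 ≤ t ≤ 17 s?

Average speed = (total path length)/(elapsed time); on a piecewise-linear x-t graph the path length is Σ|Δx|.
0–3 s: |Δx| = |11 − -10| = 21 m
3–4 s: |Δx| = |-2 − 11| = 13 m
4–10 s: |Δx| = |12 − -2| = 14 m
10–16 s: |Δx| = |0 − 12| = 12 m
16–17 s: |Δx| = |-8 − 0| = 8 m
Total path = 68 m; average speed = 68/17 = 4 m/s.

4 m/s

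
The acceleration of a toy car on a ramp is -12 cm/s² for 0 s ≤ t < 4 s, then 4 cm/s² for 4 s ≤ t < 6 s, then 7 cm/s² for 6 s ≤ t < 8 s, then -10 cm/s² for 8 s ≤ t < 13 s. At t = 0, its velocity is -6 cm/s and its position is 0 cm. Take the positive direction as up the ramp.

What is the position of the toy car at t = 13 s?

On each constant-a segment, Δv = aΔt and Δx = v₀Δt + ½aΔt²; chain segment to segment.
0–4 s: v starts -6 cm/s; Δx = -6·4 + ½·-12·4² = -120 cm; v ends -54 cm/s.
4–6 s: v starts -54 cm/s; Δx = -54·2 + ½·4·2² = -100 cm; v ends -46 cm/s.
6–8 s: v starts -46 cm/s; Δx = -46·2 + ½·7·2² = -78 cm; v ends -32 cm/s.
8–13 s: v starts -32 cm/s; Δx = -32·5 + ½·-10·5² = -285 cm; v ends -82 cm/s.
x(13) = 0 + Σ Δx = -583 cm.

-583 cm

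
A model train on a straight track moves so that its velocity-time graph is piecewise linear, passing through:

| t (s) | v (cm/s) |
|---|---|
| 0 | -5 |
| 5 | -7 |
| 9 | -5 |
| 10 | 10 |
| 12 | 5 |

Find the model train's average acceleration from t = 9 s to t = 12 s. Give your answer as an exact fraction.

10/3 cm/s²

Average acceleration = Δv/Δt = (5 − -5)/(12 − 9) = 10/3 cm/s².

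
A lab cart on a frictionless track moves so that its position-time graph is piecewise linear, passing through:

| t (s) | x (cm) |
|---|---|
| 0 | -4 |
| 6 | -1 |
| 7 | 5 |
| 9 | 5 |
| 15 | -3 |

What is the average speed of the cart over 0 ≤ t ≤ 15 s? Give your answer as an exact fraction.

Average speed = (total path length)/(elapsed time); on a piecewise-linear x-t graph the path length is Σ|Δx|.
0–6 s: |Δx| = |-1 − -4| = 3 cm
6–7 s: |Δx| = |5 − -1| = 6 cm
7–9 s: |Δx| = |5 − 5| = 0 cm
9–15 s: |Δx| = |-3 − 5| = 8 cm
Total path = 17 cm; average speed = 17/15 = 17/15 cm/s.

17/15 cm/s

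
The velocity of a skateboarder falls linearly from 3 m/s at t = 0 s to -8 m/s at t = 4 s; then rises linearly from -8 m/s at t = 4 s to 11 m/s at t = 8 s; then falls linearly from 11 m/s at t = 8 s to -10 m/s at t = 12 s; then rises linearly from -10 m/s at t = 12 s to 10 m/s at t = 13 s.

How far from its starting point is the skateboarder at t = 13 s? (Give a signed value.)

Displacement is the signed area under the v-t curve.
0–4 s: ½(3 + -8)(4) = -10 m
4–8 s: ½(-8 + 11)(4) = 6 m
8–12 s: ½(11 + -10)(4) = 2 m
12–13 s: ½(-10 + 10)(1) = 0 m
Net displacement = -2 m

-2 m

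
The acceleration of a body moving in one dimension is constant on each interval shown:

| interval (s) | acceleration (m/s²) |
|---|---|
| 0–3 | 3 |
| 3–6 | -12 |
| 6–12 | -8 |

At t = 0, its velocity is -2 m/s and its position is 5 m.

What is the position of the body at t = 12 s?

On each constant-a segment, Δv = aΔt and Δx = v₀Δt + ½aΔt²; chain segment to segment.
0–3 s: v starts -2 m/s; Δx = -2·3 + ½·3·3² = 7.5 m; v ends 7 m/s.
3–6 s: v starts 7 m/s; Δx = 7·3 + ½·-12·3² = -33 m; v ends -29 m/s.
6–12 s: v starts -29 m/s; Δx = -29·6 + ½·-8·6² = -318 m; v ends -77 m/s.
x(12) = 5 + Σ Δx = -338.5 m.

-338.5 m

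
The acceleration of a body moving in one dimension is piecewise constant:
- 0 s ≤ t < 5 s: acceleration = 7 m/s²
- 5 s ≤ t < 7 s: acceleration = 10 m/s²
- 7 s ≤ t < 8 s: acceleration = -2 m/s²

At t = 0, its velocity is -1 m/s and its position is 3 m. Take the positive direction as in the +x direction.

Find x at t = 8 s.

On each constant-a segment, Δv = aΔt and Δx = v₀Δt + ½aΔt²; chain segment to segment.
0–5 s: v starts -1 m/s; Δx = -1·5 + ½·7·5² = 82.5 m; v ends 34 m/s.
5–7 s: v starts 34 m/s; Δx = 34·2 + ½·10·2² = 88 m; v ends 54 m/s.
7–8 s: v starts 54 m/s; Δx = 54·1 + ½·-2·1² = 53 m; v ends 52 m/s.
x(8) = 3 + Σ Δx = 226.5 m.

226.5 m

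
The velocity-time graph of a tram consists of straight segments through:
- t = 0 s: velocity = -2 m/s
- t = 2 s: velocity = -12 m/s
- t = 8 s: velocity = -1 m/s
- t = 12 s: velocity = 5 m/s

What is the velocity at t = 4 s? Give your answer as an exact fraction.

-25/3 m/s

On 2–8 s the graph is linear from -12 to -1 m/s: v(4) = -12 + (-1 − -12)·(4 − 2)/(8 − 2) = -25/3 m/s.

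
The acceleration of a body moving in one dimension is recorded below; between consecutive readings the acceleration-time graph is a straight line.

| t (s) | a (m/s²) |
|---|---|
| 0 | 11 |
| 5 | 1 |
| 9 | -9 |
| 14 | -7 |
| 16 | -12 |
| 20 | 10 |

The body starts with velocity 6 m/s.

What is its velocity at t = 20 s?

-43 m/s

Δv equals the area under the a-t graph; then v = v₀ + Δv.
0–5 s: ½(11 + 1)(5) = 30 m/s
5–9 s: ½(1 + -9)(4) = -16 m/s
9–14 s: ½(-9 + -7)(5) = -40 m/s
14–16 s: ½(-7 + -12)(2) = -19 m/s
16–20 s: ½(-12 + 10)(4) = -4 m/s
Δv = -49 m/s, so v(20) = 6 + (-49) = -43 m/s.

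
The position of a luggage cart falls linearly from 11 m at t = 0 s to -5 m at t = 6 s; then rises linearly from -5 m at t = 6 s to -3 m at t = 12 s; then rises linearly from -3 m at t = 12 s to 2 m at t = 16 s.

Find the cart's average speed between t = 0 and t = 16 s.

Average speed = (total path length)/(elapsed time); on a piecewise-linear x-t graph the path length is Σ|Δx|.
0–6 s: |Δx| = |-5 − 11| = 16 m
6–12 s: |Δx| = |-3 − -5| = 2 m
12–16 s: |Δx| = |2 − -3| = 5 m
Total path = 23 m; average speed = 23/16 = 1.4375 m/s.

1.4375 m/s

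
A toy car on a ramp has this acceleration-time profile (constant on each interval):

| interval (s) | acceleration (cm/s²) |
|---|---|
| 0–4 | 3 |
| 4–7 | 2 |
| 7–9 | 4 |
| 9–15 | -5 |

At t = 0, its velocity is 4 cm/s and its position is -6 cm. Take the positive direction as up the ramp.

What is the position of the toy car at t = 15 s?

On each constant-a segment, Δv = aΔt and Δx = v₀Δt + ½aΔt²; chain segment to segment.
0–4 s: v starts 4 cm/s; Δx = 4·4 + ½·3·4² = 40 cm; v ends 16 cm/s.
4–7 s: v starts 16 cm/s; Δx = 16·3 + ½·2·3² = 57 cm; v ends 22 cm/s.
7–9 s: v starts 22 cm/s; Δx = 22·2 + ½·4·2² = 52 cm; v ends 30 cm/s.
9–15 s: v starts 30 cm/s; Δx = 30·6 + ½·-5·6² = 90 cm; v ends 0 cm/s.
x(15) = -6 + Σ Δx = 233 cm.

233 cm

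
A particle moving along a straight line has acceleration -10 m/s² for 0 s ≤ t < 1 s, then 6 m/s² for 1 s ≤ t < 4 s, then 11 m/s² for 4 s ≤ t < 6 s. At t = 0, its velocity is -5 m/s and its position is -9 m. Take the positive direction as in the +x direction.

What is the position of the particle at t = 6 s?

-9 m

On each constant-a segment, Δv = aΔt and Δx = v₀Δt + ½aΔt²; chain segment to segment.
0–1 s: v starts -5 m/s; Δx = -5·1 + ½·-10·1² = -10 m; v ends -15 m/s.
1–4 s: v starts -15 m/s; Δx = -15·3 + ½·6·3² = -18 m; v ends 3 m/s.
4–6 s: v starts 3 m/s; Δx = 3·2 + ½·11·2² = 28 m; v ends 25 m/s.
x(6) = -9 + Σ Δx = -9 m.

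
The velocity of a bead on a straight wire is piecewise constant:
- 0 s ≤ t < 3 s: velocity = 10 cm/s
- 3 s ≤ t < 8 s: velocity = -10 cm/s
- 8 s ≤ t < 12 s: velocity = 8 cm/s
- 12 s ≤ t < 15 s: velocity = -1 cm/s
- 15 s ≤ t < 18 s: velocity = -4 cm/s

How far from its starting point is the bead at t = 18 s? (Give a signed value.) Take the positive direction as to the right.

Net displacement equals the area under the velocity-time graph (areas below the axis count negative).
0–3 s: 10 × 3 = 30 cm
3–8 s: -10 × 5 = -50 cm
8–12 s: 8 × 4 = 32 cm
12–15 s: -1 × 3 = -3 cm
15–18 s: -4 × 3 = -12 cm
Net displacement = -3 cm

-3 cm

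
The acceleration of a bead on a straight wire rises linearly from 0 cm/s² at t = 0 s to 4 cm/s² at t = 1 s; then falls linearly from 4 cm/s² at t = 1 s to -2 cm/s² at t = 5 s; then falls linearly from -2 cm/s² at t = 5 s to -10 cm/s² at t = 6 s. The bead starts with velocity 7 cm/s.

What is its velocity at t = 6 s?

7 cm/s

Δv equals the area under the a-t graph; then v = v₀ + Δv.
0–1 s: ½(0 + 4)(1) = 2 cm/s
1–5 s: ½(4 + -2)(4) = 4 cm/s
5–6 s: ½(-2 + -10)(1) = -6 cm/s
Δv = 0 cm/s, so v(6) = 7 + (0) = 7 cm/s.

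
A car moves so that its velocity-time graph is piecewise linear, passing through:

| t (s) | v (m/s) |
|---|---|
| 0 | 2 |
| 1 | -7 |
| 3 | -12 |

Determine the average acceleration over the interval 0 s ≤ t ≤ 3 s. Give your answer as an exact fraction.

Average acceleration = Δv/Δt = (-12 − 2)/(3 − 0) = -14/3 m/s².

-14/3 m/s²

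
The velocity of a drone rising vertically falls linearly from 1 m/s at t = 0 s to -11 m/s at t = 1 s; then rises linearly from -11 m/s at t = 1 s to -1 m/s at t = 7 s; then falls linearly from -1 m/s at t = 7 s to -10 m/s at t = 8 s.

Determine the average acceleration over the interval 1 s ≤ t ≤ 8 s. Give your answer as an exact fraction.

Average acceleration = Δv/Δt = (-10 − -11)/(8 − 1) = 1/7 m/s².

1/7 m/s²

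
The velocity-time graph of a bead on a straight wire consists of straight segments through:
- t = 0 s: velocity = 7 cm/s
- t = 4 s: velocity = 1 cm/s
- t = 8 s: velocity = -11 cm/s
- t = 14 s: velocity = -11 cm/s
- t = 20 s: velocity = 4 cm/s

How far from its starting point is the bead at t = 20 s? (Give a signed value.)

Displacement is the signed area under the v-t curve.
0–4 s: ½(7 + 1)(4) = 16 cm
4–8 s: ½(1 + -11)(4) = -20 cm
8–14 s: -11 × 6 = -66 cm
14–20 s: ½(-11 + 4)(6) = -21 cm
Net displacement = -91 cm

-91 cm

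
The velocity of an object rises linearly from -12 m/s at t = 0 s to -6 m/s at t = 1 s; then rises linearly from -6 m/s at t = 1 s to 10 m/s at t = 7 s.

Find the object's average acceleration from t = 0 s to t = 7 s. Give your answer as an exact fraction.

22/7 m/s²

Average acceleration = Δv/Δt = (10 − -12)/(7 − 0) = 22/7 m/s².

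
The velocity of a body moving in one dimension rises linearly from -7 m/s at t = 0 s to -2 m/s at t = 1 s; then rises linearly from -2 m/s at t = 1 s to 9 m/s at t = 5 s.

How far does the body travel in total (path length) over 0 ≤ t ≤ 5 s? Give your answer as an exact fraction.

Total distance travelled is ∫|v| dt — sum the magnitudes of each area piece.
0–1 s: |½(-7 + -2)(1)| = 4.5 m
1–5 s: v = 0 at t = 19/11 s; triangle areas 8/11 + 162/11 = 170/11 m
Total distance = 439/22 m

439/22 m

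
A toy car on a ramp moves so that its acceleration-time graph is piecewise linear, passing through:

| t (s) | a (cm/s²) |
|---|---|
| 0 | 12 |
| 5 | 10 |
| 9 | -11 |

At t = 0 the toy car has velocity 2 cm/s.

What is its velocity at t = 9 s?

55 cm/s

Δv equals the area under the a-t graph; then v = v₀ + Δv.
0–5 s: ½(12 + 10)(5) = 55 cm/s
5–9 s: ½(10 + -11)(4) = -2 cm/s
Δv = 53 cm/s, so v(9) = 2 + (53) = 55 cm/s.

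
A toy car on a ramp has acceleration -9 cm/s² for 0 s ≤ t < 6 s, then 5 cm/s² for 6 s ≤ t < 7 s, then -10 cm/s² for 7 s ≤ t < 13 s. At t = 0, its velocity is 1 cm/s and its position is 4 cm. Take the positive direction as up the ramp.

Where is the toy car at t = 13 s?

On each constant-a segment, Δv = aΔt and Δx = v₀Δt + ½aΔt²; chain segment to segment.
0–6 s: v starts 1 cm/s; Δx = 1·6 + ½·-9·6² = -156 cm; v ends -53 cm/s.
6–7 s: v starts -53 cm/s; Δx = -53·1 + ½·5·1² = -50.5 cm; v ends -48 cm/s.
7–13 s: v starts -48 cm/s; Δx = -48·6 + ½·-10·6² = -468 cm; v ends -108 cm/s.
x(13) = 4 + Σ Δx = -670.5 cm.

-670.5 cm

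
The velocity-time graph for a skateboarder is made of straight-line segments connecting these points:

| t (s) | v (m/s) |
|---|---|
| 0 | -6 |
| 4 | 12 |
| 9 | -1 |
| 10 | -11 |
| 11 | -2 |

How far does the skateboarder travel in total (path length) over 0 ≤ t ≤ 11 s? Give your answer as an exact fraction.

Total distance travelled is ∫|v| dt — sum the magnitudes of each area piece.
0–4 s: v = 0 at t = 4/3 s; triangle areas 4 + 16 = 20 m
4–9 s: v = 0 at t = 112/13 s; triangle areas 360/13 + 5/26 = 725/26 m
9–10 s: |½(-1 + -11)(1)| = 6 m
10–11 s: |½(-11 + -2)(1)| = 6.5 m
Total distance = 785/13 m

785/13 m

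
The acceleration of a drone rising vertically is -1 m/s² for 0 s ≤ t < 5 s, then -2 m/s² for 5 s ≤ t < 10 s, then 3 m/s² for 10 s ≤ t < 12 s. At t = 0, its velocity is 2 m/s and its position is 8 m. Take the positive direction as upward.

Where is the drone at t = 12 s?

-54.5 m

On each constant-a segment, Δv = aΔt and Δx = v₀Δt + ½aΔt²; chain segment to segment.
0–5 s: v starts 2 m/s; Δx = 2·5 + ½·-1·5² = -2.5 m; v ends -3 m/s.
5–10 s: v starts -3 m/s; Δx = -3·5 + ½·-2·5² = -40 m; v ends -13 m/s.
10–12 s: v starts -13 m/s; Δx = -13·2 + ½·3·2² = -20 m; v ends -7 m/s.
x(12) = 8 + Σ Δx = -54.5 m.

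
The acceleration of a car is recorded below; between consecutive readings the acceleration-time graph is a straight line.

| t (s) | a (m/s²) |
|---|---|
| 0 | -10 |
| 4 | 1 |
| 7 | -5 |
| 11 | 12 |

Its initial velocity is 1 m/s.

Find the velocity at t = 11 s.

Δv equals the area under the a-t graph; then v = v₀ + Δv.
0–4 s: ½(-10 + 1)(4) = -18 m/s
4–7 s: ½(1 + -5)(3) = -6 m/s
7–11 s: ½(-5 + 12)(4) = 14 m/s
Δv = -10 m/s, so v(11) = 1 + (-10) = -9 m/s.

-9 m/s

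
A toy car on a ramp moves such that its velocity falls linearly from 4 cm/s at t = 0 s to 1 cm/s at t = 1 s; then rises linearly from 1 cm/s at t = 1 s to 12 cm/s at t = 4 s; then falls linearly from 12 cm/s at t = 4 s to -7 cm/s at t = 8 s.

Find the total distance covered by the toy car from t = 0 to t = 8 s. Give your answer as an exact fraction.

804/19 cm

Distance (not displacement) is the total path length: add the absolute areas under v-t.
0–1 s: |½(4 + 1)(1)| = 2.5 cm
1–4 s: |½(1 + 12)(3)| = 19.5 cm
4–8 s: v = 0 at t = 124/19 s; triangle areas 288/19 + 98/19 = 386/19 cm
Total distance = 804/19 cm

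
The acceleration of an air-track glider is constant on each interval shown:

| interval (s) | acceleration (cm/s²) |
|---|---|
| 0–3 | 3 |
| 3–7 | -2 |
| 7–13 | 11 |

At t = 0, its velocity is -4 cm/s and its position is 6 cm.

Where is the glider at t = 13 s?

191.5 cm

On each constant-a segment, Δv = aΔt and Δx = v₀Δt + ½aΔt²; chain segment to segment.
0–3 s: v starts -4 cm/s; Δx = -4·3 + ½·3·3² = 1.5 cm; v ends 5 cm/s.
3–7 s: v starts 5 cm/s; Δx = 5·4 + ½·-2·4² = 4 cm; v ends -3 cm/s.
7–13 s: v starts -3 cm/s; Δx = -3·6 + ½·11·6² = 180 cm; v ends 63 cm/s.
x(13) = 6 + Σ Δx = 191.5 cm.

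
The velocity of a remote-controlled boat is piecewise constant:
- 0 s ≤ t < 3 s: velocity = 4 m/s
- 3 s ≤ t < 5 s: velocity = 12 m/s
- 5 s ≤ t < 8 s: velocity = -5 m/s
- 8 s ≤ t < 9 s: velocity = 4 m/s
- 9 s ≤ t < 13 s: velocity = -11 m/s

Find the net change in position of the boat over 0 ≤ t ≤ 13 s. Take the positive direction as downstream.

-19 m

Displacement is the signed area under the v-t curve.
0–3 s: 4 × 3 = 12 m
3–5 s: 12 × 2 = 24 m
5–8 s: -5 × 3 = -15 m
8–9 s: 4 × 1 = 4 m
9–13 s: -11 × 4 = -44 m
Net displacement = -19 m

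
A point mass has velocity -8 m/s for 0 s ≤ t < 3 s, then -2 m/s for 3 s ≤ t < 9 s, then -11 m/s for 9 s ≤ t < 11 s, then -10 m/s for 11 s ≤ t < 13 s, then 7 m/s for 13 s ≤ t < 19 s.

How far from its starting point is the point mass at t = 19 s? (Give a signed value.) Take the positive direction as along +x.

Displacement is the signed area under the v-t curve.
0–3 s: -8 × 3 = -24 m
3–9 s: -2 × 6 = -12 m
9–11 s: -11 × 2 = -22 m
11–13 s: -10 × 2 = -20 m
13–19 s: 7 × 6 = 42 m
Net displacement = -36 m

-36 m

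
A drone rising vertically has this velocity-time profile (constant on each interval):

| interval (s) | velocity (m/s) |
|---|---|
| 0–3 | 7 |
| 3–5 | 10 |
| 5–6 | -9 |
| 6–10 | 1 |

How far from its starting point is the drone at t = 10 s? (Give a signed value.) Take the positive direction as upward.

36 m

Net displacement equals the area under the velocity-time graph (areas below the axis count negative).
0–3 s: 7 × 3 = 21 m
3–5 s: 10 × 2 = 20 m
5–6 s: -9 × 1 = -9 m
6–10 s: 1 × 4 = 4 m
Net displacement = 36 m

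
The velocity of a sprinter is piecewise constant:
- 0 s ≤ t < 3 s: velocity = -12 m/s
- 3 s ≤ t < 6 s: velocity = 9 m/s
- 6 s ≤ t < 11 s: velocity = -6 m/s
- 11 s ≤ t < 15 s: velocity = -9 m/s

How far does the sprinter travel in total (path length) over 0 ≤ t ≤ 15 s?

129 m

Distance (not displacement) is the total path length: add the absolute areas under v-t.
0–3 s: |-12| × 3 = 36 m
3–6 s: |9| × 3 = 27 m
6–11 s: |-6| × 5 = 30 m
11–15 s: |-9| × 4 = 36 m
Total distance = 129 m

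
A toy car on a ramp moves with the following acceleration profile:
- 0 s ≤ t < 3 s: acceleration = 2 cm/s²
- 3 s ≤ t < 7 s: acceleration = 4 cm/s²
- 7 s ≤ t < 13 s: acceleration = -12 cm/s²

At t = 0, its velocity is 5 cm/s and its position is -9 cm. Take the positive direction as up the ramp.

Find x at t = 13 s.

37 cm

On each constant-a segment, Δv = aΔt and Δx = v₀Δt + ½aΔt²; chain segment to segment.
0–3 s: v starts 5 cm/s; Δx = 5·3 + ½·2·3² = 24 cm; v ends 11 cm/s.
3–7 s: v starts 11 cm/s; Δx = 11·4 + ½·4·4² = 76 cm; v ends 27 cm/s.
7–13 s: v starts 27 cm/s; Δx = 27·6 + ½·-12·6² = -54 cm; v ends -45 cm/s.
x(13) = -9 + Σ Δx = 37 cm.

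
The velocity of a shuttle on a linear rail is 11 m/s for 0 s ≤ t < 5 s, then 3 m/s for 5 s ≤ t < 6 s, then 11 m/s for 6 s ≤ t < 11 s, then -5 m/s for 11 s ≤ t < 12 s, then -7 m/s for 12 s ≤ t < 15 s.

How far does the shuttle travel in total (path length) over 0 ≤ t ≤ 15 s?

Distance (not displacement) is the total path length: add the absolute areas under v-t.
0–5 s: |11| × 5 = 55 m
5–6 s: |3| × 1 = 3 m
6–11 s: |11| × 5 = 55 m
11–12 s: |-5| × 1 = 5 m
12–15 s: |-7| × 3 = 21 m
Total distance = 139 m

139 m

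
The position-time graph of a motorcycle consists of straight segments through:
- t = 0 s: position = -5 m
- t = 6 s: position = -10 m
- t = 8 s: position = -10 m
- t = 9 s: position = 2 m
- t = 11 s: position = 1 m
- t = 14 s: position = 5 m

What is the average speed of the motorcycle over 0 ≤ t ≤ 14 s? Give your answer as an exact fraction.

11/7 m/s

Average speed = (total path length)/(elapsed time); on a piecewise-linear x-t graph the path length is Σ|Δx|.
0–6 s: |Δx| = |-10 − -5| = 5 m
6–8 s: |Δx| = |-10 − -10| = 0 m
8–9 s: |Δx| = |2 − -10| = 12 m
9–11 s: |Δx| = |1 − 2| = 1 m
11–14 s: |Δx| = |5 − 1| = 4 m
Total path = 22 m; average speed = 22/14 = 11/7 m/s.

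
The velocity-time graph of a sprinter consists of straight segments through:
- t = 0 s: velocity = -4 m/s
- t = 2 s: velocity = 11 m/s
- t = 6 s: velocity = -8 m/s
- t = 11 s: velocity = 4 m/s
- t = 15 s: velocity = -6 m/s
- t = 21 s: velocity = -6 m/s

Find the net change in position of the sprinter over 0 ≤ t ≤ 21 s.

Displacement is the signed area under the v-t curve.
0–2 s: ½(-4 + 11)(2) = 7 m
2–6 s: ½(11 + -8)(4) = 6 m
6–11 s: ½(-8 + 4)(5) = -10 m
11–15 s: ½(4 + -6)(4) = -4 m
15–21 s: -6 × 6 = -36 m
Net displacement = -37 m

-37 m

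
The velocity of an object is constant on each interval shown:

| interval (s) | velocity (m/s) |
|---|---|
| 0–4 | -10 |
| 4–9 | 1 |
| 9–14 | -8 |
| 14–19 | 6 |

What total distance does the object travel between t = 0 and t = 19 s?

115 m

Distance (not displacement) is the total path length: add the absolute areas under v-t.
0–4 s: |-10| × 4 = 40 m
4–9 s: |1| × 5 = 5 m
9–14 s: |-8| × 5 = 40 m
14–19 s: |6| × 5 = 30 m
Total distance = 115 m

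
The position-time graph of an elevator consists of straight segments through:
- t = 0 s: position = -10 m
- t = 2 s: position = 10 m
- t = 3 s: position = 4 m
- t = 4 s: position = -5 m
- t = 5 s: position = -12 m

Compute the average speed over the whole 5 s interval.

Average speed = (total path length)/(elapsed time); on a piecewise-linear x-t graph the path length is Σ|Δx|.
0–2 s: |Δx| = |10 − -10| = 20 m
2–3 s: |Δx| = |4 − 10| = 6 m
3–4 s: |Δx| = |-5 − 4| = 9 m
4–5 s: |Δx| = |-12 − -5| = 7 m
Total path = 42 m; average speed = 42/5 = 8.4 m/s.

8.4 m/s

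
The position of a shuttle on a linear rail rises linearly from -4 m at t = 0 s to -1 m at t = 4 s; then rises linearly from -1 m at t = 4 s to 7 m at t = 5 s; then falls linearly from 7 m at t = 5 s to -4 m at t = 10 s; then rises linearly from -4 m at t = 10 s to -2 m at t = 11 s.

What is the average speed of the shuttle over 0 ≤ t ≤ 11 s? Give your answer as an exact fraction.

Average speed = (total path length)/(elapsed time); on a piecewise-linear x-t graph the path length is Σ|Δx|.
0–4 s: |Δx| = |-1 − -4| = 3 m
4–5 s: |Δx| = |7 − -1| = 8 m
5–10 s: |Δx| = |-4 − 7| = 11 m
10–11 s: |Δx| = |-2 − -4| = 2 m
Total path = 24 m; average speed = 24/11 = 24/11 m/s.

24/11 m/s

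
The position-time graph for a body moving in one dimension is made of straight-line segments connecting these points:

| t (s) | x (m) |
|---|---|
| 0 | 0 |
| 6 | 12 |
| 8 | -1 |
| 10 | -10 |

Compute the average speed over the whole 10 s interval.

3.4 m/s

Average speed = (total path length)/(elapsed time); on a piecewise-linear x-t graph the path length is Σ|Δx|.
0–6 s: |Δx| = |12 − 0| = 12 m
6–8 s: |Δx| = |-1 − 12| = 13 m
8–10 s: |Δx| = |-10 − -1| = 9 m
Total path = 34 m; average speed = 34/10 = 3.4 m/s.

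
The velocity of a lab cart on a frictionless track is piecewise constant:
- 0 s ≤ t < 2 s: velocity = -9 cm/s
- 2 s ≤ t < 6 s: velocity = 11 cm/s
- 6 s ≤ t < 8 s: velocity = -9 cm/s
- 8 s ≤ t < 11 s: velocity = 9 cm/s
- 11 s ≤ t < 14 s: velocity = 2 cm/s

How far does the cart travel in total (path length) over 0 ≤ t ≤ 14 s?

Total distance travelled is ∫|v| dt — sum the magnitudes of each area piece.
0–2 s: |-9| × 2 = 18 cm
2–6 s: |11| × 4 = 44 cm
6–8 s: |-9| × 2 = 18 cm
8–11 s: |9| × 3 = 27 cm
11–14 s: |2| × 3 = 6 cm
Total distance = 113 cm

113 cm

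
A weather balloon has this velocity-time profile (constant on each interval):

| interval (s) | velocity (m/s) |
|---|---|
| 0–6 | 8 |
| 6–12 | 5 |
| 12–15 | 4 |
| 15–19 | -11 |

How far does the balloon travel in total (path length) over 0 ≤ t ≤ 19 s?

134 m

Distance (not displacement) is the total path length: add the absolute areas under v-t.
0–6 s: |8| × 6 = 48 m
6–12 s: |5| × 6 = 30 m
12–15 s: |4| × 3 = 12 m
15–19 s: |-11| × 4 = 44 m
Total distance = 134 m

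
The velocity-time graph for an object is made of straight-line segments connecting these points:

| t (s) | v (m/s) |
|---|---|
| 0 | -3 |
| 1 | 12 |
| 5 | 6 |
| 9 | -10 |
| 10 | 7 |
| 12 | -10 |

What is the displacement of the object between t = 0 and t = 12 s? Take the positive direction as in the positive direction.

Displacement is the signed area under the v-t curve.
0–1 s: ½(-3 + 12)(1) = 4.5 m
1–5 s: ½(12 + 6)(4) = 36 m
5–9 s: ½(6 + -10)(4) = -8 m
9–10 s: ½(-10 + 7)(1) = -1.5 m
10–12 s: ½(7 + -10)(2) = -3 m
Net displacement = 28 m

28 m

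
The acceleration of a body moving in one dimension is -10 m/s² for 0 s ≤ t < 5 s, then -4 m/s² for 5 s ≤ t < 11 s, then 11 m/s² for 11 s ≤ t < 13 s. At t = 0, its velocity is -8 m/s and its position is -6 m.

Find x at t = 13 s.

On each constant-a segment, Δv = aΔt and Δx = v₀Δt + ½aΔt²; chain segment to segment.
0–5 s: v starts -8 m/s; Δx = -8·5 + ½·-10·5² = -165 m; v ends -58 m/s.
5–11 s: v starts -58 m/s; Δx = -58·6 + ½·-4·6² = -420 m; v ends -82 m/s.
11–13 s: v starts -82 m/s; Δx = -82·2 + ½·11·2² = -142 m; v ends -60 m/s.
x(13) = -6 + Σ Δx = -733 m.

-733 m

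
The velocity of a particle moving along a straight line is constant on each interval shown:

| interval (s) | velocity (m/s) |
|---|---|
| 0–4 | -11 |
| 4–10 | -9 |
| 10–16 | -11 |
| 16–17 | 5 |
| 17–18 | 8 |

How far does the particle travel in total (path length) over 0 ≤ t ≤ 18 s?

177 m

Total distance travelled is ∫|v| dt — sum the magnitudes of each area piece.
0–4 s: |-11| × 4 = 44 m
4–10 s: |-9| × 6 = 54 m
10–16 s: |-11| × 6 = 66 m
16–17 s: |5| × 1 = 5 m
17–18 s: |8| × 1 = 8 m
Total distance = 177 m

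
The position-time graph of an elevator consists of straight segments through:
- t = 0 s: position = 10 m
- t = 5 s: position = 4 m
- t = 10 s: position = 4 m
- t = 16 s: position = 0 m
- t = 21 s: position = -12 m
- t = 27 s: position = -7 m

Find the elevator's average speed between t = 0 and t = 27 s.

Average speed = (total path length)/(elapsed time); on a piecewise-linear x-t graph the path length is Σ|Δx|.
0–5 s: |Δx| = |4 − 10| = 6 m
5–10 s: |Δx| = |4 − 4| = 0 m
10–16 s: |Δx| = |0 − 4| = 4 m
16–21 s: |Δx| = |-12 − 0| = 12 m
21–27 s: |Δx| = |-7 − -12| = 5 m
Total path = 27 m; average speed = 27/27 = 1 m/s.

1 m/s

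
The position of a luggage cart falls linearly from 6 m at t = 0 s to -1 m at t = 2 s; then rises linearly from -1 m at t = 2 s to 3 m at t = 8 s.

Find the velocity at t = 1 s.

-3.5 m/s

Velocity is the slope of the x-t graph on 0–2 s: (-1 − 6)/(2 − 0) = -3.5 m/s.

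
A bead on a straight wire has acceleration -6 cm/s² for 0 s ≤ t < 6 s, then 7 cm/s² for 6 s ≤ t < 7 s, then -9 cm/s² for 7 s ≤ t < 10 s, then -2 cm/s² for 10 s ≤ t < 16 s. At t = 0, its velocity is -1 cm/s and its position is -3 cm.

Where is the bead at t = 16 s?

On each constant-a segment, Δv = aΔt and Δx = v₀Δt + ½aΔt²; chain segment to segment.
0–6 s: v starts -1 cm/s; Δx = -1·6 + ½·-6·6² = -114 cm; v ends -37 cm/s.
6–7 s: v starts -37 cm/s; Δx = -37·1 + ½·7·1² = -33.5 cm; v ends -30 cm/s.
7–10 s: v starts -30 cm/s; Δx = -30·3 + ½·-9·3² = -130.5 cm; v ends -57 cm/s.
10–16 s: v starts -57 cm/s; Δx = -57·6 + ½·-2·6² = -378 cm; v ends -69 cm/s.
x(16) = -3 + Σ Δx = -659 cm.

-659 cm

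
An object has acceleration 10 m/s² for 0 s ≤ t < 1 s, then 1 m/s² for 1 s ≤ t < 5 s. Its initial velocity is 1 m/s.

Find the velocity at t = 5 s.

15 m/s

Δv equals the area under the a-t graph; then v = v₀ + Δv.
0–1 s: 10 × 1 = 10 m/s
1–5 s: 1 × 4 = 4 m/s
Δv = 14 m/s, so v(5) = 1 + (14) = 15 m/s.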